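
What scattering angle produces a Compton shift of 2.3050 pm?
87.13°

From the Compton formula Δλ = λ_C(1 - cos θ), we can solve for θ:

cos θ = 1 - Δλ/λ_C

Given:
- Δλ = 2.3050 pm
- λ_C = h/(m_e·c) ≈ 2.42631024 pm

cos θ = 1 - 2.3050/2.42631024
cos θ = 1 - 0.950002
cos θ = 0.049998

θ = arccos(0.049998)
θ = 87.13°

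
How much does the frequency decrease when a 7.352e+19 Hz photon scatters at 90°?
2.743e+19 Hz (decrease)

Convert frequency to wavelength (c = 299792458 m/s):
λ₀ = c/f₀ = 299792458/7.352e+19 = 4.0776994e-12 m = 4.0777 pm

Calculate Compton shift:
Δλ = λ_C(1 - cos(90°)) = 2.4263 pm

Final wavelength:
λ' = λ₀ + Δλ = 4.0777 + 2.4263 = 6.5040 pm

Final frequency:
f' = c/λ' = 299792458/6.5040096e-12 = 4.6093483e+19 Hz

Frequency shift (decrease):
Δf = f₀ - f' = 7.352e+19 - 4.6093483e+19 = 2.743e+19 Hz

(Intermediate values are shown rounded; full precision is carried through to the final answer.)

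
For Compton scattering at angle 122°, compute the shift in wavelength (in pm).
3.7121 pm

Using the Compton scattering formula:
Δλ = λ_C(1 - cos θ)

where λ_C = h/(m_e·c) ≈ 2.4263 pm is the Compton wavelength of an electron.

For θ = 122°:
cos(122°) = -0.5299
1 - cos(122°) = 1.5299

Δλ = 2.4263 × 1.5299
Δλ = 3.7121 pm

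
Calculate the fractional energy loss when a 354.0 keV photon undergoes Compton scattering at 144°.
0.5562 (or 55.62%)

Calculate initial and final photon energies:

Initial: E₀ = 354.0 keV → λ₀ = 3.5024 pm
Compton shift: Δλ = 4.3892 pm
Final wavelength: λ' = 7.8916 pm
Final energy: E' = 157.1088 keV

Fractional energy loss:
(E₀ - E')/E₀ = (354.0000 - 157.1088)/354.0000
= 196.8912/354.0000
= 0.5562
= 55.62%

(Intermediate values are shown rounded; full precision is carried through to the final answer.)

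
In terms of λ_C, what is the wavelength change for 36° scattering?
0.1910 λ_C

The Compton shift formula is:
Δλ = λ_C(1 - cos θ)

Dividing both sides by λ_C:
Δλ/λ_C = 1 - cos θ

For θ = 36°:
Δλ/λ_C = 1 - cos(36°)
Δλ/λ_C = 1 - 0.8090
Δλ/λ_C = 0.1910

This means the shift is 0.1910 × λ_C = 0.4634 pm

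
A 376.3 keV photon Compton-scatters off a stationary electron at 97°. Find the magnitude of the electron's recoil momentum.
2.4077e-22 kg·m/s

The electron is initially at rest, so by conservation of momentum:
p⃗_e = p⃗₀ − p⃗'  (incident photon momentum minus scattered photon momentum)

Photon momentum magnitudes (p = h/λ = E/c):
λ₀ = hc/E₀ = 3.2948 pm → p₀ = h/λ₀ = 2.0111e-22 kg·m/s
Δλ = λ_C(1 − cos 97°) = 2.7220 pm
λ' = 6.0168 pm → p' = h/λ' = 1.1013e-22 kg·m/s

The scattered photon makes angle θ = 97° with the incident direction, so by the law of cosines:
|p⃗_e|² = p₀² + p'² − 2p₀p'cos θ
|p⃗_e|² = (2.0111e-22)² + (1.1013e-22)² − 2·2.0111e-22·1.1013e-22·cos(97°)
|p⃗_e| = 2.4077e-22 kg·m/s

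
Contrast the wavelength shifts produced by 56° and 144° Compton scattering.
144° produces the larger shift by a factor of 4.104

Calculate both shifts using Δλ = λ_C(1 - cos θ):

For θ₁ = 56°:
Δλ₁ = 2.4263 × (1 - cos(56°))
Δλ₁ = 2.4263 × 0.4408
Δλ₁ = 1.0695 pm

For θ₂ = 144°:
Δλ₂ = 2.4263 × (1 - cos(144°))
Δλ₂ = 2.4263 × 1.8090
Δλ₂ = 4.3892 pm

The 144° angle produces the larger shift.
Ratio: 4.3892/1.0695 = 4.104

(Intermediate values are shown rounded; full precision is carried through to the final answer.)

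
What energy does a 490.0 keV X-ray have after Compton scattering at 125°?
195.3038 keV

First convert energy to wavelength:
λ = hc/E, with hc ≈ 1239.842 keV·pm (i.e. 1239.842 eV·nm)

For E = 490.0 keV = 490000 eV:
λ = 1239.842 keV·pm / 490.0 keV
λ = 2.5303 pm

Calculate the Compton shift:
Δλ = λ_C(1 - cos(125°)) = 2.4263 × 1.5736
Δλ = 3.8180 pm

Final wavelength:
λ' = 2.5303 + 3.8180 = 6.3483 pm

Final energy:
E' = hc/λ' = 1239.842 / 6.3483 = 195.3038 keV

(Intermediate values are shown rounded; full precision is carried through to the final answer.)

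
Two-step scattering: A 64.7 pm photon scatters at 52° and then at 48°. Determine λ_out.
66.4353 pm

Apply Compton shift twice:

First scattering at θ₁ = 52°:
Δλ₁ = λ_C(1 - cos(52°))
Δλ₁ = 2.4263 × 0.3843
Δλ₁ = 0.9325 pm

After first scattering:
λ₁ = 64.7 + 0.9325 = 65.6325 pm

Second scattering at θ₂ = 48°:
Δλ₂ = λ_C(1 - cos(48°))
Δλ₂ = 2.4263 × 0.3309
Δλ₂ = 0.8028 pm

Final wavelength:
λ₂ = 65.6325 + 0.8028 = 66.4353 pm

Total shift: Δλ_total = 0.9325 + 0.8028 = 1.7353 pm

(Intermediate values are shown rounded; full precision is carried through to the final answer.)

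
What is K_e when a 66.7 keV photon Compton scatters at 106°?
9.5208 keV

By energy conservation: K_e = E_initial - E_final

First find the scattered photon energy:
Initial wavelength: λ = hc/E = 18.5883 pm
Compton shift: Δλ = λ_C(1 - cos(106°)) = 3.0951 pm
Final wavelength: λ' = 18.5883 + 3.0951 = 21.6834 pm
Final photon energy: E' = hc/λ' = 57.1792 keV

Electron kinetic energy:
K_e = E - E' = 66.7000 - 57.1792 = 9.5208 keV

(Intermediate values are shown rounded; full precision is carried through to the final answer.)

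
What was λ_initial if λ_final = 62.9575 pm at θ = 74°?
61.2000 pm

From λ' = λ + Δλ, we have λ = λ' - Δλ

First calculate the Compton shift:
Δλ = λ_C(1 - cos θ)
Δλ = 2.4263 × (1 - cos(74°))
Δλ = 2.4263 × 0.7244
Δλ = 1.7575 pm

Initial wavelength:
λ = λ' - Δλ
λ = 62.9575 - 1.7575
λ = 61.2000 pm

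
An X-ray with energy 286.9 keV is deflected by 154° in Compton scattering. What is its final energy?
138.8622 keV

First convert energy to wavelength:
λ = hc/E, with hc ≈ 1239.842 keV·pm (i.e. 1239.842 eV·nm)

For E = 286.9 keV = 286900 eV:
λ = 1239.842 keV·pm / 286.9 keV
λ = 4.3215 pm

Calculate the Compton shift:
Δλ = λ_C(1 - cos(154°)) = 2.4263 × 1.8988
Δλ = 4.6071 pm

Final wavelength:
λ' = 4.3215 + 4.6071 = 8.9286 pm

Final energy:
E' = hc/λ' = 1239.842 / 8.9286 = 138.8622 keV

(Intermediate values are shown rounded; full precision is carried through to the final answer.)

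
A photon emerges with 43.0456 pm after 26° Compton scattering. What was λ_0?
42.8000 pm

From λ' = λ + Δλ, we have λ = λ' - Δλ

First calculate the Compton shift:
Δλ = λ_C(1 - cos θ)
Δλ = 2.4263 × (1 - cos(26°))
Δλ = 2.4263 × 0.1012
Δλ = 0.2456 pm

Initial wavelength:
λ = λ' - Δλ
λ = 43.0456 - 0.2456
λ = 42.8000 pm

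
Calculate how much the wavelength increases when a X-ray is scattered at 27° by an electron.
0.2645 pm

Using the Compton scattering formula:
Δλ = λ_C(1 - cos θ)

where λ_C = h/(m_e·c) ≈ 2.4263 pm is the Compton wavelength of an electron.

For θ = 27°:
cos(27°) = 0.8910
1 - cos(27°) = 0.1090

Δλ = 2.4263 × 0.1090
Δλ = 0.2645 pm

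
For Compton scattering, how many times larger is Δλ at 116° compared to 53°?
116° produces the larger shift by a factor of 3.612

Calculate both shifts using Δλ = λ_C(1 - cos θ):

For θ₁ = 53°:
Δλ₁ = 2.4263 × (1 - cos(53°))
Δλ₁ = 2.4263 × 0.3982
Δλ₁ = 0.9661 pm

For θ₂ = 116°:
Δλ₂ = 2.4263 × (1 - cos(116°))
Δλ₂ = 2.4263 × 1.4384
Δλ₂ = 3.4899 pm

The 116° angle produces the larger shift.
Ratio: 3.4899/0.9661 = 3.612

(Intermediate values are shown rounded; full precision is carried through to the final answer.)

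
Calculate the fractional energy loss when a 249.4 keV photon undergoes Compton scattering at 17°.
0.0209 (or 2.09%)

Calculate initial and final photon energies:

Initial: E₀ = 249.4 keV → λ₀ = 4.9713 pm
Compton shift: Δλ = 0.1060 pm
Final wavelength: λ' = 5.0773 pm
Final energy: E' = 244.1923 keV

Fractional energy loss:
(E₀ - E')/E₀ = (249.4000 - 244.1923)/249.4000
= 5.2077/249.4000
= 0.0209
= 2.09%

(Intermediate values are shown rounded; full precision is carried through to the final answer.)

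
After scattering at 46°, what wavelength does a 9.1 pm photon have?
9.8409 pm

Using the Compton scattering formula:
λ' = λ + Δλ = λ + λ_C(1 - cos θ)

Given:
- Initial wavelength λ = 9.1 pm
- Scattering angle θ = 46°
- Compton wavelength λ_C ≈ 2.4263 pm

Calculate the shift:
Δλ = 2.4263 × (1 - cos(46°))
Δλ = 2.4263 × 0.3053
Δλ = 0.7409 pm

Final wavelength:
λ' = 9.1 + 0.7409 = 9.8409 pm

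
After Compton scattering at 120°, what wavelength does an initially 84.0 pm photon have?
87.6395 pm

Using the Compton formula: λ' = λ + λ_C(1 − cos θ)

For θ = 120°, cos θ = -1/2 (exact) = -0.5000, so:
1 − cos 120° = 1 − (-1/2) = 1.5000

Δλ = λ_C × 1.5000 = 2.4263 × 1.5000 = 3.6395 pm

λ' = 84.0 + 3.6395 = 87.6395 pm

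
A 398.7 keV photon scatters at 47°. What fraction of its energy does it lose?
0.1988 (or 19.88%)

Calculate initial and final photon energies:

Initial: E₀ = 398.7 keV → λ₀ = 3.1097 pm
Compton shift: Δλ = 0.7716 pm
Final wavelength: λ' = 3.8813 pm
Final energy: E' = 319.4413 keV

Fractional energy loss:
(E₀ - E')/E₀ = (398.7000 - 319.4413)/398.7000
= 79.2587/398.7000
= 0.1988
= 19.88%

(Intermediate values are shown rounded; full precision is carried through to the final answer.)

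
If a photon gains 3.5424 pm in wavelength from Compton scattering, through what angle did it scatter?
117.39°

From the Compton formula Δλ = λ_C(1 - cos θ), we can solve for θ:

cos θ = 1 - Δλ/λ_C

Given:
- Δλ = 3.5424 pm
- λ_C = h/(m_e·c) ≈ 2.42631024 pm

cos θ = 1 - 3.5424/2.42631024
cos θ = 1 - 1.459995
cos θ = -0.459995

θ = arccos(-0.459995)
θ = 117.39°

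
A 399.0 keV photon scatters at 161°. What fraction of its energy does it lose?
0.6030 (or 60.30%)

Calculate initial and final photon energies:

Initial: E₀ = 399.0 keV → λ₀ = 3.1074 pm
Compton shift: Δλ = 4.7204 pm
Final wavelength: λ' = 7.8278 pm
Final energy: E' = 158.3895 keV

Fractional energy loss:
(E₀ - E')/E₀ = (399.0000 - 158.3895)/399.0000
= 240.6105/399.0000
= 0.6030
= 60.30%

(Intermediate values are shown rounded; full precision is carried through to the final answer.)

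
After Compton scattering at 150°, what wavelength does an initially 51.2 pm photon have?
55.7276 pm

Using the Compton formula: λ' = λ + λ_C(1 − cos θ)

For θ = 150°, cos θ = -√3/2 (exact) ≈ -0.8660, so:
1 − cos 150° = 1 − (-√3/2) ≈ 1.8660

Δλ = λ_C × 1.8660 = 2.4263 × 1.8660 = 4.5276 pm

λ' = 51.2 + 4.5276 = 55.7276 pm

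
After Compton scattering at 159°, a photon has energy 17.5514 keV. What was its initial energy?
18.8000 keV

Convert final energy to wavelength (hc ≈ 1239.842 keV·pm):
λ' = hc/E' = 1239.842 / 17.5514 = 70.6406 pm

Calculate the Compton shift:
Δλ = λ_C(1 - cos(159°))
Δλ = 2.4263 × (1 - cos(159°))
Δλ = 4.6915 pm

Initial wavelength:
λ = λ' - Δλ = 70.6406 - 4.6915 = 65.9492 pm

Initial energy:
E = hc/λ = 1239.842 / 65.9492 = 18.8000 keV

(Intermediate values are shown rounded; full precision is carried through to the final answer.)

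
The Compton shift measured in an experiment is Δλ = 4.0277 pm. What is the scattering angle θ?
131.30°

From the Compton formula Δλ = λ_C(1 - cos θ), we can solve for θ:

cos θ = 1 - Δλ/λ_C

Given:
- Δλ = 4.0277 pm
- λ_C = h/(m_e·c) ≈ 2.42631024 pm

cos θ = 1 - 4.0277/2.42631024
cos θ = 1 - 1.660010
cos θ = -0.660010

θ = arccos(-0.660010)
θ = 131.30°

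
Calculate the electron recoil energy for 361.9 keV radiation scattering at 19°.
13.4451 keV

By energy conservation: K_e = E_initial - E_final

First find the scattered photon energy:
Initial wavelength: λ = hc/E = 3.4259 pm
Compton shift: Δλ = λ_C(1 - cos(19°)) = 0.1322 pm
Final wavelength: λ' = 3.4259 + 0.1322 = 3.5581 pm
Final photon energy: E' = hc/λ' = 348.4549 keV

Electron kinetic energy:
K_e = E - E' = 361.9000 - 348.4549 = 13.4451 keV

(Intermediate values are shown rounded; full precision is carried through to the final answer.)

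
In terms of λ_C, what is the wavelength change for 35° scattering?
0.1808 λ_C

The Compton shift formula is:
Δλ = λ_C(1 - cos θ)

Dividing both sides by λ_C:
Δλ/λ_C = 1 - cos θ

For θ = 35°:
Δλ/λ_C = 1 - cos(35°)
Δλ/λ_C = 1 - 0.8192
Δλ/λ_C = 0.1808

This means the shift is 0.1808 × λ_C = 0.4388 pm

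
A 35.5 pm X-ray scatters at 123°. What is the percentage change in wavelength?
10.5571%

Calculate the Compton shift:
Δλ = λ_C(1 - cos(123°))
Δλ = 2.4263 × (1 - cos(123°))
Δλ = 2.4263 × 1.5446
Δλ = 3.7478 pm

Percentage change:
(Δλ/λ₀) × 100 = (3.7478/35.5) × 100
= 10.5571%

(Intermediate values are shown rounded; full precision is carried through to the final answer.)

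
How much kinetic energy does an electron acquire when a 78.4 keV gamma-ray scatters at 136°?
16.3644 keV

By energy conservation: K_e = E_initial - E_final

First find the scattered photon energy:
Initial wavelength: λ = hc/E = 15.8143 pm
Compton shift: Δλ = λ_C(1 - cos(136°)) = 4.1717 pm
Final wavelength: λ' = 15.8143 + 4.1717 = 19.9860 pm
Final photon energy: E' = hc/λ' = 62.0356 keV

Electron kinetic energy:
K_e = E - E' = 78.4000 - 62.0356 = 16.3644 keV

(Intermediate values are shown rounded; full precision is carried through to the final answer.)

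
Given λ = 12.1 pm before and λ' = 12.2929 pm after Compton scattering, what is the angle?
23.00°

First find the wavelength shift:
Δλ = λ' - λ = 12.2929 - 12.1 = 0.1929 pm

Using Δλ = λ_C(1 - cos θ), with λ_C = h/(m_e·c) ≈ 2.42631024 pm:
cos θ = 1 - Δλ/λ_C
cos θ = 1 - 0.1929/2.42631024
cos θ = 0.920497

θ = arccos(0.920497)
θ = 23.00°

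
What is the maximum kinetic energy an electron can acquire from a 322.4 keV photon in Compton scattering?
179.8613 keV

Maximum energy transfer occurs at θ = 180° (backscattering).

Initial photon: E₀ = 322.4 keV → λ₀ = 3.8457 pm

Maximum Compton shift (at 180°):
Δλ_max = 2λ_C = 2 × 2.4263 = 4.8526 pm

Final wavelength:
λ' = 3.8457 + 4.8526 = 8.6983 pm

Minimum photon energy (maximum energy to electron):
E'_min = hc/λ' = 142.5387 keV

Maximum electron kinetic energy:
K_max = E₀ - E'_min = 322.4000 - 142.5387 = 179.8613 keV

(Intermediate values are shown rounded; full precision is carried through to the final answer.)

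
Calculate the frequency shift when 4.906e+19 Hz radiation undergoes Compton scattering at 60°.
8.126e+18 Hz (decrease)

Convert frequency to wavelength (c = 299792458 m/s):
λ₀ = c/f₀ = 299792458/4.906e+19 = 6.1107309e-12 m = 6.1107 pm

Calculate Compton shift:
Δλ = λ_C(1 - cos(60°)) = 1.2132 pm

Final wavelength:
λ' = λ₀ + Δλ = 6.1107 + 1.2132 = 7.3239 pm

Final frequency:
f' = c/λ' = 299792458/7.3238860e-12 = 4.0933523e+19 Hz

Frequency shift (decrease):
Δf = f₀ - f' = 4.906e+19 - 4.0933523e+19 = 8.126e+18 Hz

(Intermediate values are shown rounded; full precision is carried through to the final answer.)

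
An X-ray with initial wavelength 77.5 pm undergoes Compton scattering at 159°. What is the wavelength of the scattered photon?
82.1915 pm

Using the Compton scattering formula:
λ' = λ + Δλ = λ + λ_C(1 - cos θ)

Given:
- Initial wavelength λ = 77.5 pm
- Scattering angle θ = 159°
- Compton wavelength λ_C ≈ 2.4263 pm

Calculate the shift:
Δλ = 2.4263 × (1 - cos(159°))
Δλ = 2.4263 × 1.9336
Δλ = 4.6915 pm

Final wavelength:
λ' = 77.5 + 4.6915 = 82.1915 pm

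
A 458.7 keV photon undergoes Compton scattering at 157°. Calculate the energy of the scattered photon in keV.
168.3953 keV

First convert energy to wavelength:
λ = hc/E, with hc ≈ 1239.842 keV·pm (i.e. 1239.842 eV·nm)

For E = 458.7 keV = 458700 eV:
λ = 1239.842 keV·pm / 458.7 keV
λ = 2.7029 pm

Calculate the Compton shift:
Δλ = λ_C(1 - cos(157°)) = 2.4263 × 1.9205
Δλ = 4.6597 pm

Final wavelength:
λ' = 2.7029 + 4.6597 = 7.3627 pm

Final energy:
E' = hc/λ' = 1239.842 / 7.3627 = 168.3953 keV

(Intermediate values are shown rounded; full precision is carried through to the final answer.)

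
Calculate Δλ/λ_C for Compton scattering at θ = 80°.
0.8264 λ_C

The Compton shift formula is:
Δλ = λ_C(1 - cos θ)

Dividing both sides by λ_C:
Δλ/λ_C = 1 - cos θ

For θ = 80°:
Δλ/λ_C = 1 - cos(80°)
Δλ/λ_C = 1 - 0.1736
Δλ/λ_C = 0.8264

This means the shift is 0.8264 × λ_C = 2.0050 pm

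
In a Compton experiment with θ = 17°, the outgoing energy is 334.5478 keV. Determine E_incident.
344.4001 keV

Convert final energy to wavelength (hc ≈ 1239.842 keV·pm):
λ' = hc/E' = 1239.842 / 334.5478 = 3.7060 pm

Calculate the Compton shift:
Δλ = λ_C(1 - cos(17°))
Δλ = 2.4263 × (1 - cos(17°))
Δλ = 0.1060 pm

Initial wavelength:
λ = λ' - Δλ = 3.7060 - 0.1060 = 3.6000 pm

Initial energy:
E = hc/λ = 1239.842 / 3.6000 = 344.4001 keV

(Intermediate values are shown rounded; full precision is carried through to the final answer.)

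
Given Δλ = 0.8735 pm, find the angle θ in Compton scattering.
50.21°

From the Compton formula Δλ = λ_C(1 - cos θ), we can solve for θ:

cos θ = 1 - Δλ/λ_C

Given:
- Δλ = 0.8735 pm
- λ_C = h/(m_e·c) ≈ 2.42631024 pm

cos θ = 1 - 0.8735/2.42631024
cos θ = 1 - 0.360012
cos θ = 0.639988

θ = arccos(0.639988)
θ = 50.21°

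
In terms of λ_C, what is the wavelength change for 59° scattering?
0.4850 λ_C

The Compton shift formula is:
Δλ = λ_C(1 - cos θ)

Dividing both sides by λ_C:
Δλ/λ_C = 1 - cos θ

For θ = 59°:
Δλ/λ_C = 1 - cos(59°)
Δλ/λ_C = 1 - 0.5150
Δλ/λ_C = 0.4850

This means the shift is 0.4850 × λ_C = 1.1767 pm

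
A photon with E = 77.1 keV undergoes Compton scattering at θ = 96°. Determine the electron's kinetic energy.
11.0135 keV

By energy conservation: K_e = E_initial - E_final

First find the scattered photon energy:
Initial wavelength: λ = hc/E = 16.0810 pm
Compton shift: Δλ = λ_C(1 - cos(96°)) = 2.6799 pm
Final wavelength: λ' = 16.0810 + 2.6799 = 18.7609 pm
Final photon energy: E' = hc/λ' = 66.0865 keV

Electron kinetic energy:
K_e = E - E' = 77.1000 - 66.0865 = 11.0135 keV

(Intermediate values are shown rounded; full precision is carried through to the final answer.)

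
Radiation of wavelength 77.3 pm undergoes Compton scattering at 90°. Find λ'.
79.7263 pm

Using the Compton formula: λ' = λ + λ_C(1 − cos θ)

For θ = 90°, cos θ = 0 (exact) = 0.0000, so:
1 − cos 90° = 1 − (0) = 1.0000

Δλ = λ_C × 1.0000 = 2.4263 × 1.0000 = 2.4263 pm

λ' = 77.3 + 2.4263 = 79.7263 pm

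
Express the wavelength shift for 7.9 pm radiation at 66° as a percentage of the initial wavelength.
18.2208%

Calculate the Compton shift:
Δλ = λ_C(1 - cos(66°))
Δλ = 2.4263 × (1 - cos(66°))
Δλ = 2.4263 × 0.5933
Δλ = 1.4394 pm

Percentage change:
(Δλ/λ₀) × 100 = (1.4394/7.9) × 100
= 18.2208%

(Intermediate values are shown rounded; full precision is carried through to the final answer.)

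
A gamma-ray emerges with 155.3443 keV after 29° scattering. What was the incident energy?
161.5000 keV

Convert final energy to wavelength (hc ≈ 1239.842 keV·pm):
λ' = hc/E' = 1239.842 / 155.3443 = 7.9813 pm

Calculate the Compton shift:
Δλ = λ_C(1 - cos(29°))
Δλ = 2.4263 × (1 - cos(29°))
Δλ = 0.3042 pm

Initial wavelength:
λ = λ' - Δλ = 7.9813 - 0.3042 = 7.6770 pm

Initial energy:
E = hc/λ = 1239.842 / 7.6770 = 161.5000 keV

(Intermediate values are shown rounded; full precision is carried through to the final answer.)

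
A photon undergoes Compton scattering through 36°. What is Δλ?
0.4634 pm

Using the Compton scattering formula:
Δλ = λ_C(1 - cos θ)

where λ_C = h/(m_e·c) ≈ 2.4263 pm is the Compton wavelength of an electron.

For θ = 36°:
cos(36°) = 0.8090
1 - cos(36°) = 0.1910

Δλ = 2.4263 × 0.1910
Δλ = 0.4634 pm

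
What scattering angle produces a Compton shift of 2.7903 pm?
98.63°

From the Compton formula Δλ = λ_C(1 - cos θ), we can solve for θ:

cos θ = 1 - Δλ/λ_C

Given:
- Δλ = 2.7903 pm
- λ_C = h/(m_e·c) ≈ 2.42631024 pm

cos θ = 1 - 2.7903/2.42631024
cos θ = 1 - 1.150018
cos θ = -0.150018

θ = arccos(-0.150018)
θ = 98.63°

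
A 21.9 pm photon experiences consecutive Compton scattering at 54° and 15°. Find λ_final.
22.9828 pm

Apply Compton shift twice:

First scattering at θ₁ = 54°:
Δλ₁ = λ_C(1 - cos(54°))
Δλ₁ = 2.4263 × 0.4122
Δλ₁ = 1.0002 pm

After first scattering:
λ₁ = 21.9 + 1.0002 = 22.9002 pm

Second scattering at θ₂ = 15°:
Δλ₂ = λ_C(1 - cos(15°))
Δλ₂ = 2.4263 × 0.0341
Δλ₂ = 0.0827 pm

Final wavelength:
λ₂ = 22.9002 + 0.0827 = 22.9828 pm

Total shift: Δλ_total = 1.0002 + 0.0827 = 1.0828 pm

(Intermediate values are shown rounded; full precision is carried through to the final answer.)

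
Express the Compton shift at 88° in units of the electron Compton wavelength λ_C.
0.9651 λ_C

The Compton shift formula is:
Δλ = λ_C(1 - cos θ)

Dividing both sides by λ_C:
Δλ/λ_C = 1 - cos θ

For θ = 88°:
Δλ/λ_C = 1 - cos(88°)
Δλ/λ_C = 1 - 0.0349
Δλ/λ_C = 0.9651

This means the shift is 0.9651 × λ_C = 2.3416 pm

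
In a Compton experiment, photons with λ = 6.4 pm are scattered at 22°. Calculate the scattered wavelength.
6.5767 pm

Using the Compton scattering formula:
λ' = λ + Δλ = λ + λ_C(1 - cos θ)

Given:
- Initial wavelength λ = 6.4 pm
- Scattering angle θ = 22°
- Compton wavelength λ_C ≈ 2.4263 pm

Calculate the shift:
Δλ = 2.4263 × (1 - cos(22°))
Δλ = 2.4263 × 0.0728
Δλ = 0.1767 pm

Final wavelength:
λ' = 6.4 + 0.1767 = 6.5767 pm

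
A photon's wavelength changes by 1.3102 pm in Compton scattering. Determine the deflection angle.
62.61°

From the Compton formula Δλ = λ_C(1 - cos θ), we can solve for θ:

cos θ = 1 - Δλ/λ_C

Given:
- Δλ = 1.3102 pm
- λ_C = h/(m_e·c) ≈ 2.42631024 pm

cos θ = 1 - 1.3102/2.42631024
cos θ = 1 - 0.539997
cos θ = 0.460003

θ = arccos(0.460003)
θ = 62.61°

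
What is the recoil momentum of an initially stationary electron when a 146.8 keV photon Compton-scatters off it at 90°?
9.9345e-23 kg·m/s

The electron is initially at rest, so by conservation of momentum:
p⃗_e = p⃗₀ − p⃗'  (incident photon momentum minus scattered photon momentum)

Photon momentum magnitudes (p = h/λ = E/c):
λ₀ = hc/E₀ = 8.4458 pm → p₀ = h/λ₀ = 7.8454e-23 kg·m/s
Δλ = λ_C(1 − cos 90°) = 2.4263 pm
λ' = 10.8721 pm → p' = h/λ' = 6.0946e-23 kg·m/s

The scattered photon makes angle θ = 90° with the incident direction, so by the law of cosines:
|p⃗_e|² = p₀² + p'² − 2p₀p'cos θ
|p⃗_e|² = (7.8454e-23)² + (6.0946e-23)² − 2·7.8454e-23·6.0946e-23·cos(90°)
|p⃗_e| = 9.9345e-23 kg·m/s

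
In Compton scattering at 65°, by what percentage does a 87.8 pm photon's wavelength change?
1.5956%

Calculate the Compton shift:
Δλ = λ_C(1 - cos(65°))
Δλ = 2.4263 × (1 - cos(65°))
Δλ = 2.4263 × 0.5774
Δλ = 1.4009 pm

Percentage change:
(Δλ/λ₀) × 100 = (1.4009/87.8) × 100
= 1.5956%

(Intermediate values are shown rounded; full precision is carried through to the final answer.)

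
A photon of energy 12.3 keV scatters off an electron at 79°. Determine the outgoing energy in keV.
12.0650 keV

First convert energy to wavelength:
λ = hc/E, with hc ≈ 1239.842 keV·pm (i.e. 1239.842 eV·nm)

For E = 12.3 keV = 12300 eV:
λ = 1239.842 keV·pm / 12.3 keV
λ = 100.8002 pm

Calculate the Compton shift:
Δλ = λ_C(1 - cos(79°)) = 2.4263 × 0.8092
Δλ = 1.9633 pm

Final wavelength:
λ' = 100.8002 + 1.9633 = 102.7635 pm

Final energy:
E' = hc/λ' = 1239.842 / 102.7635 = 12.0650 keV

(Intermediate values are shown rounded; full precision is carried through to the final answer.)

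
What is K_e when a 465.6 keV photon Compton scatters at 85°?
211.4160 keV

By energy conservation: K_e = E_initial - E_final

First find the scattered photon energy:
Initial wavelength: λ = hc/E = 2.6629 pm
Compton shift: Δλ = λ_C(1 - cos(85°)) = 2.2148 pm
Final wavelength: λ' = 2.6629 + 2.2148 = 4.8777 pm
Final photon energy: E' = hc/λ' = 254.1840 keV

Electron kinetic energy:
K_e = E - E' = 465.6000 - 254.1840 = 211.4160 keV

(Intermediate values are shown rounded; full precision is carried through to the final answer.)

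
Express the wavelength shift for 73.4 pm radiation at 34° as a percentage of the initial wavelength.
0.5651%

Calculate the Compton shift:
Δλ = λ_C(1 - cos(34°))
Δλ = 2.4263 × (1 - cos(34°))
Δλ = 2.4263 × 0.1710
Δλ = 0.4148 pm

Percentage change:
(Δλ/λ₀) × 100 = (0.4148/73.4) × 100
= 0.5651%

(Intermediate values are shown rounded; full precision is carried through to the final answer.)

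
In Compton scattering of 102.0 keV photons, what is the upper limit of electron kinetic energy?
29.1021 keV

Maximum energy transfer occurs at θ = 180° (backscattering).

Initial photon: E₀ = 102.0 keV → λ₀ = 12.1553 pm

Maximum Compton shift (at 180°):
Δλ_max = 2λ_C = 2 × 2.4263 = 4.8526 pm

Final wavelength:
λ' = 12.1553 + 4.8526 = 17.0079 pm

Minimum photon energy (maximum energy to electron):
E'_min = hc/λ' = 72.8979 keV

Maximum electron kinetic energy:
K_max = E₀ - E'_min = 102.0000 - 72.8979 = 29.1021 keV

(Intermediate values are shown rounded; full precision is carried through to the final answer.)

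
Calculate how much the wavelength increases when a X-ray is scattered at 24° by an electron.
0.2098 pm

Using the Compton scattering formula:
Δλ = λ_C(1 - cos θ)

where λ_C = h/(m_e·c) ≈ 2.4263 pm is the Compton wavelength of an electron.

For θ = 24°:
cos(24°) = 0.9135
1 - cos(24°) = 0.0865

Δλ = 2.4263 × 0.0865
Δλ = 0.2098 pm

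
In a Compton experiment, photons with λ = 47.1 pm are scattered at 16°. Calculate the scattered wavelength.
47.1940 pm

Using the Compton scattering formula:
λ' = λ + Δλ = λ + λ_C(1 - cos θ)

Given:
- Initial wavelength λ = 47.1 pm
- Scattering angle θ = 16°
- Compton wavelength λ_C ≈ 2.4263 pm

Calculate the shift:
Δλ = 2.4263 × (1 - cos(16°))
Δλ = 2.4263 × 0.0387
Δλ = 0.0940 pm

Final wavelength:
λ' = 47.1 + 0.0940 = 47.1940 pm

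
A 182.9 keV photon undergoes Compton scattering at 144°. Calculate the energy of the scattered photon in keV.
111.0170 keV

First convert energy to wavelength:
λ = hc/E, with hc ≈ 1239.842 keV·pm (i.e. 1239.842 eV·nm)

For E = 182.9 keV = 182900 eV:
λ = 1239.842 keV·pm / 182.9 keV
λ = 6.7788 pm

Calculate the Compton shift:
Δλ = λ_C(1 - cos(144°)) = 2.4263 × 1.8090
Δλ = 4.3892 pm

Final wavelength:
λ' = 6.7788 + 4.3892 = 11.1680 pm

Final energy:
E' = hc/λ' = 1239.842 / 11.1680 = 111.0170 keV

(Intermediate values are shown rounded; full precision is carried through to the final answer.)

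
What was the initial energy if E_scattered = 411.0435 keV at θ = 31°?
464.4000 keV

Convert final energy to wavelength (hc ≈ 1239.842 keV·pm):
λ' = hc/E' = 1239.842 / 411.0435 = 3.0163 pm

Calculate the Compton shift:
Δλ = λ_C(1 - cos(31°))
Δλ = 2.4263 × (1 - cos(31°))
Δλ = 0.3466 pm

Initial wavelength:
λ = λ' - Δλ = 3.0163 - 0.3466 = 2.6698 pm

Initial energy:
E = hc/λ = 1239.842 / 2.6698 = 464.4000 keV

(Intermediate values are shown rounded; full precision is carried through to the final answer.)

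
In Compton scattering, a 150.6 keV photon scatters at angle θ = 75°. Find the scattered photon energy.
123.6008 keV

First convert energy to wavelength:
λ = hc/E, with hc ≈ 1239.842 keV·pm (i.e. 1239.842 eV·nm)

For E = 150.6 keV = 150600 eV:
λ = 1239.842 keV·pm / 150.6 keV
λ = 8.2327 pm

Calculate the Compton shift:
Δλ = λ_C(1 - cos(75°)) = 2.4263 × 0.7412
Δλ = 1.7983 pm

Final wavelength:
λ' = 8.2327 + 1.7983 = 10.0310 pm

Final energy:
E' = hc/λ' = 1239.842 / 10.0310 = 123.6008 keV

(Intermediate values are shown rounded; full precision is carried through to the final answer.)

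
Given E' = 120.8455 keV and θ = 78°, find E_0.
148.7000 keV

Convert final energy to wavelength (hc ≈ 1239.842 keV·pm):
λ' = hc/E' = 1239.842 / 120.8455 = 10.2597 pm

Calculate the Compton shift:
Δλ = λ_C(1 - cos(78°))
Δλ = 2.4263 × (1 - cos(78°))
Δλ = 1.9219 pm

Initial wavelength:
λ = λ' - Δλ = 10.2597 - 1.9219 = 8.3379 pm

Initial energy:
E = hc/λ = 1239.842 / 8.3379 = 148.7000 keV

(Intermediate values are shown rounded; full precision is carried through to the final answer.)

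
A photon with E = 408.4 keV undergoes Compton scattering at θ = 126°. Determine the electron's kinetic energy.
228.4079 keV

By energy conservation: K_e = E_initial - E_final

First find the scattered photon energy:
Initial wavelength: λ = hc/E = 3.0359 pm
Compton shift: Δλ = λ_C(1 - cos(126°)) = 3.8525 pm
Final wavelength: λ' = 3.0359 + 3.8525 = 6.8883 pm
Final photon energy: E' = hc/λ' = 179.9921 keV

Electron kinetic energy:
K_e = E - E' = 408.4000 - 179.9921 = 228.4079 keV

(Intermediate values are shown rounded; full precision is carried through to the final answer.)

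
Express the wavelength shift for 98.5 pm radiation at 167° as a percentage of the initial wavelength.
4.8634%

Calculate the Compton shift:
Δλ = λ_C(1 - cos(167°))
Δλ = 2.4263 × (1 - cos(167°))
Δλ = 2.4263 × 1.9744
Δλ = 4.7904 pm

Percentage change:
(Δλ/λ₀) × 100 = (4.7904/98.5) × 100
= 4.8634%

(Intermediate values are shown rounded; full precision is carried through to the final answer.)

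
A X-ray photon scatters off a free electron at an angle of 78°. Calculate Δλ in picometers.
1.9219 pm

Using the Compton scattering formula:
Δλ = λ_C(1 - cos θ)

where λ_C = h/(m_e·c) ≈ 2.4263 pm is the Compton wavelength of an electron.

For θ = 78°:
cos(78°) = 0.2079
1 - cos(78°) = 0.7921

Δλ = 2.4263 × 0.7921
Δλ = 1.9219 pm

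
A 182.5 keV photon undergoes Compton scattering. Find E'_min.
106.4582 keV (at θ = 180°)

The scattered photon has minimum energy when its wavelength is maximum, i.e., when the Compton shift Δλ = λ_C(1 − cos θ) is maximum. This occurs at θ = 180° (backscattering), giving Δλ_max = 2λ_C = 4.8526 pm.

Initial wavelength: λ₀ = hc/E₀ = 6.7937 pm
Maximum final wavelength: λ'_max = λ₀ + 2λ_C = 6.7937 + 4.8526 = 11.6463 pm
Minimum final energy: E'_min = hc/λ'_max = 106.4582 keV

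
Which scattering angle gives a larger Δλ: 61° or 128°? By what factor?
128° produces the larger shift by a factor of 3.136

Calculate both shifts using Δλ = λ_C(1 - cos θ):

For θ₁ = 61°:
Δλ₁ = 2.4263 × (1 - cos(61°))
Δλ₁ = 2.4263 × 0.5152
Δλ₁ = 1.2500 pm

For θ₂ = 128°:
Δλ₂ = 2.4263 × (1 - cos(128°))
Δλ₂ = 2.4263 × 1.6157
Δλ₂ = 3.9201 pm

The 128° angle produces the larger shift.
Ratio: 3.9201/1.2500 = 3.136

(Intermediate values are shown rounded; full precision is carried through to the final answer.)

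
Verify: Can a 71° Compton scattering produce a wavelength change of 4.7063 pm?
No, inconsistent

Calculate the expected shift for θ = 71°:

Δλ_expected = λ_C(1 - cos(71°))
Δλ_expected = 2.4263 × (1 - cos(71°))
Δλ_expected = 2.4263 × 0.6744
Δλ_expected = 1.6364 pm

Given shift: 4.7063 pm
Expected shift: 1.6364 pm
Difference: 3.0699 pm

The values do not match. The given shift corresponds to θ ≈ 160.0°, not 71°.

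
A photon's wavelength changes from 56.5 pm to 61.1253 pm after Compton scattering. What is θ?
155.00°

First find the wavelength shift:
Δλ = λ' - λ = 61.1253 - 56.5 = 4.6253 pm

Using Δλ = λ_C(1 - cos θ), with λ_C = h/(m_e·c) ≈ 2.42631024 pm:
cos θ = 1 - Δλ/λ_C
cos θ = 1 - 4.6253/2.42631024
cos θ = -0.906310

θ = arccos(-0.906310)
θ = 155.00°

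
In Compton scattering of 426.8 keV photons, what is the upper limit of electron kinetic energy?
266.9770 keV

Maximum energy transfer occurs at θ = 180° (backscattering).

Initial photon: E₀ = 426.8 keV → λ₀ = 2.9050 pm

Maximum Compton shift (at 180°):
Δλ_max = 2λ_C = 2 × 2.4263 = 4.8526 pm

Final wavelength:
λ' = 2.9050 + 4.8526 = 7.7576 pm

Minimum photon energy (maximum energy to electron):
E'_min = hc/λ' = 159.8230 keV

Maximum electron kinetic energy:
K_max = E₀ - E'_min = 426.8000 - 159.8230 = 266.9770 keV

(Intermediate values are shown rounded; full precision is carried through to the final answer.)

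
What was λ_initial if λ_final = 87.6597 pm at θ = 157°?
83.0000 pm

From λ' = λ + Δλ, we have λ = λ' - Δλ

First calculate the Compton shift:
Δλ = λ_C(1 - cos θ)
Δλ = 2.4263 × (1 - cos(157°))
Δλ = 2.4263 × 1.9205
Δλ = 4.6597 pm

Initial wavelength:
λ = λ' - Δλ
λ = 87.6597 - 4.6597
λ = 83.0000 pm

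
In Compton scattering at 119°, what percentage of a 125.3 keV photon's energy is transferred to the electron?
0.2669 (or 26.69%)

Calculate initial and final photon energies:

Initial: E₀ = 125.3 keV → λ₀ = 9.8950 pm
Compton shift: Δλ = 3.6026 pm
Final wavelength: λ' = 13.4976 pm
Final energy: E' = 91.8565 keV

Fractional energy loss:
(E₀ - E')/E₀ = (125.3000 - 91.8565)/125.3000
= 33.4435/125.3000
= 0.2669
= 26.69%

(Intermediate values are shown rounded; full precision is carried through to the final answer.)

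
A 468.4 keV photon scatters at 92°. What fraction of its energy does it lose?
0.4868 (or 48.68%)

Calculate initial and final photon energies:

Initial: E₀ = 468.4 keV → λ₀ = 2.6470 pm
Compton shift: Δλ = 2.5110 pm
Final wavelength: λ' = 5.1580 pm
Final energy: E' = 240.3745 keV

Fractional energy loss:
(E₀ - E')/E₀ = (468.4000 - 240.3745)/468.4000
= 228.0255/468.4000
= 0.4868
= 48.68%

(Intermediate values are shown rounded; full precision is carried through to the final answer.)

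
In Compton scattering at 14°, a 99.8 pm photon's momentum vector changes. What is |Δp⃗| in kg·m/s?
1.6177e-24 kg·m/s

Photon momentum magnitude is p = h/λ.

Initial momentum:
p₀ = h/λ = 6.6261e-34/9.9800e-11 = 6.6393e-24 kg·m/s

After scattering:
λ' = λ + Δλ = 99.8 + 0.0721 = 99.8721 pm
p' = h/λ' = 6.6261e-34/9.9872e-11 = 6.6346e-24 kg·m/s

Momentum is a vector; the scattered photon's direction makes angle θ = 14° with the incident direction. The magnitude of the vector change Δp⃗ = p⃗₀ − p⃗' is found from the law of cosines:
|Δp⃗|² = p₀² + p'² − 2p₀p'cos θ
|Δp⃗|² = (6.6393e-24)² + (6.6346e-24)² − 2·6.6393e-24·6.6346e-24·cos(14°)
|Δp⃗| = 1.6177e-24 kg·m/s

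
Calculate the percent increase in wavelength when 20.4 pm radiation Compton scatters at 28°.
1.3922%

Calculate the Compton shift:
Δλ = λ_C(1 - cos(28°))
Δλ = 2.4263 × (1 - cos(28°))
Δλ = 2.4263 × 0.1171
Δλ = 0.2840 pm

Percentage change:
(Δλ/λ₀) × 100 = (0.2840/20.4) × 100
= 1.3922%

(Intermediate values are shown rounded; full precision is carried through to the final answer.)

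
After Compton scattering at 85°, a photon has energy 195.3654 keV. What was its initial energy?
300.1001 keV

Convert final energy to wavelength (hc ≈ 1239.842 keV·pm):
λ' = hc/E' = 1239.842 / 195.3654 = 6.3463 pm

Calculate the Compton shift:
Δλ = λ_C(1 - cos(85°))
Δλ = 2.4263 × (1 - cos(85°))
Δλ = 2.2148 pm

Initial wavelength:
λ = λ' - Δλ = 6.3463 - 2.2148 = 4.1314 pm

Initial energy:
E = hc/λ = 1239.842 / 4.1314 = 300.1001 keV

(Intermediate values are shown rounded; full precision is carried through to the final answer.)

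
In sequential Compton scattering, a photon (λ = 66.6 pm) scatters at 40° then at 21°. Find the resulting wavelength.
67.3288 pm

Apply Compton shift twice:

First scattering at θ₁ = 40°:
Δλ₁ = λ_C(1 - cos(40°))
Δλ₁ = 2.4263 × 0.2340
Δλ₁ = 0.5676 pm

After first scattering:
λ₁ = 66.6 + 0.5676 = 67.1676 pm

Second scattering at θ₂ = 21°:
Δλ₂ = λ_C(1 - cos(21°))
Δλ₂ = 2.4263 × 0.0664
Δλ₂ = 0.1612 pm

Final wavelength:
λ₂ = 67.1676 + 0.1612 = 67.3288 pm

Total shift: Δλ_total = 0.5676 + 0.1612 = 0.7288 pm

(Intermediate values are shown rounded; full precision is carried through to the final answer.)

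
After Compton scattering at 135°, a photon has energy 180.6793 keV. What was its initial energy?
455.8002 keV

Convert final energy to wavelength (hc ≈ 1239.842 keV·pm):
λ' = hc/E' = 1239.842 / 180.6793 = 6.8621 pm

Calculate the Compton shift:
Δλ = λ_C(1 - cos(135°))
Δλ = 2.4263 × (1 - cos(135°))
Δλ = 4.1420 pm

Initial wavelength:
λ = λ' - Δλ = 6.8621 - 4.1420 = 2.7201 pm

Initial energy:
E = hc/λ = 1239.842 / 2.7201 = 455.8002 keV

(Intermediate values are shown rounded; full precision is carried through to the final answer.)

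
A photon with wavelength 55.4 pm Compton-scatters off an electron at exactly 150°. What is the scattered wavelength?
59.9276 pm

Using the Compton formula: λ' = λ + λ_C(1 − cos θ)

For θ = 150°, cos θ = -√3/2 (exact) ≈ -0.8660, so:
1 − cos 150° = 1 − (-√3/2) ≈ 1.8660

Δλ = λ_C × 1.8660 = 2.4263 × 1.8660 = 4.5276 pm

λ' = 55.4 + 4.5276 = 59.9276 pm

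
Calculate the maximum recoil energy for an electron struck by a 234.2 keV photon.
112.0067 keV

Maximum energy transfer occurs at θ = 180° (backscattering).

Initial photon: E₀ = 234.2 keV → λ₀ = 5.2939 pm

Maximum Compton shift (at 180°):
Δλ_max = 2λ_C = 2 × 2.4263 = 4.8526 pm

Final wavelength:
λ' = 5.2939 + 4.8526 = 10.1466 pm

Minimum photon energy (maximum energy to electron):
E'_min = hc/λ' = 122.1933 keV

Maximum electron kinetic energy:
K_max = E₀ - E'_min = 234.2000 - 122.1933 = 112.0067 keV

(Intermediate values are shown rounded; full precision is carried through to the final answer.)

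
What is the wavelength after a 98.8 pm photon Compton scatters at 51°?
99.6994 pm

Using the Compton scattering formula:
λ' = λ + Δλ = λ + λ_C(1 - cos θ)

Given:
- Initial wavelength λ = 98.8 pm
- Scattering angle θ = 51°
- Compton wavelength λ_C ≈ 2.4263 pm

Calculate the shift:
Δλ = 2.4263 × (1 - cos(51°))
Δλ = 2.4263 × 0.3707
Δλ = 0.8994 pm

Final wavelength:
λ' = 98.8 + 0.8994 = 99.6994 pm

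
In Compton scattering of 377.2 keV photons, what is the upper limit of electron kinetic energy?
224.8774 keV

Maximum energy transfer occurs at θ = 180° (backscattering).

Initial photon: E₀ = 377.2 keV → λ₀ = 3.2870 pm

Maximum Compton shift (at 180°):
Δλ_max = 2λ_C = 2 × 2.4263 = 4.8526 pm

Final wavelength:
λ' = 3.2870 + 4.8526 = 8.1396 pm

Minimum photon energy (maximum energy to electron):
E'_min = hc/λ' = 152.3226 keV

Maximum electron kinetic energy:
K_max = E₀ - E'_min = 377.2000 - 152.3226 = 224.8774 keV

(Intermediate values are shown rounded; full precision is carried through to the final answer.)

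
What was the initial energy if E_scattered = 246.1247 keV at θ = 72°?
368.9001 keV

Convert final energy to wavelength (hc ≈ 1239.842 keV·pm):
λ' = hc/E' = 1239.842 / 246.1247 = 5.0375 pm

Calculate the Compton shift:
Δλ = λ_C(1 - cos(72°))
Δλ = 2.4263 × (1 - cos(72°))
Δλ = 1.6765 pm

Initial wavelength:
λ = λ' - Δλ = 5.0375 - 1.6765 = 3.3609 pm

Initial energy:
E = hc/λ = 1239.842 / 3.3609 = 368.9001 keV

(Intermediate values are shown rounded; full precision is carried through to the final answer.)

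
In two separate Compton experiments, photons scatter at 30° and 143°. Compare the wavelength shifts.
143° produces the larger shift by a factor of 13.425

Calculate both shifts using Δλ = λ_C(1 - cos θ):

For θ₁ = 30°:
Δλ₁ = 2.4263 × (1 - cos(30°))
Δλ₁ = 2.4263 × 0.1340
Δλ₁ = 0.3251 pm

For θ₂ = 143°:
Δλ₂ = 2.4263 × (1 - cos(143°))
Δλ₂ = 2.4263 × 1.7986
Δλ₂ = 4.3640 pm

The 143° angle produces the larger shift.
Ratio: 4.3640/0.3251 = 13.425

(Intermediate values are shown rounded; full precision is carried through to the final answer.)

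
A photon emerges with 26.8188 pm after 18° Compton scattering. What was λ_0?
26.7000 pm

From λ' = λ + Δλ, we have λ = λ' - Δλ

First calculate the Compton shift:
Δλ = λ_C(1 - cos θ)
Δλ = 2.4263 × (1 - cos(18°))
Δλ = 2.4263 × 0.0489
Δλ = 0.1188 pm

Initial wavelength:
λ = λ' - Δλ
λ = 26.8188 - 0.1188
λ = 26.7000 pm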